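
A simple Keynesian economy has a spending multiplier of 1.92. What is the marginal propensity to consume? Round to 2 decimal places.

MPC = 0.48

k = 1/(1 − MPC), so 1 − MPC = 1/k = 1/1.92 = 0.5208
MPC = 1 − 0.5208 = 0.48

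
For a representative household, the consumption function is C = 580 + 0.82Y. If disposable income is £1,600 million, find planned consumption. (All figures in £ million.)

C = 1892

C = 580 + 0.82(1600) = 580 + 1312 = 1892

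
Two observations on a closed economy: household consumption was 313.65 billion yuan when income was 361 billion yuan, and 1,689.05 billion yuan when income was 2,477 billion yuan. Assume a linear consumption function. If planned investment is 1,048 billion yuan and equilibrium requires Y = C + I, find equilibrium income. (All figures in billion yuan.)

MPC = (1689.05 − 313.65)/(2477 − 361) = 1375.4/2116 = 0.65
a = 313.65 − 0.65(361) = 79
Equilibrium: Y = 79 + 0.65Y + 1048
0.35Y = 1127, so Y = 1127/0.35 = 3220

Y = 3220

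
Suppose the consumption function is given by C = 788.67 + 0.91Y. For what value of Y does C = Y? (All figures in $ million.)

Y = 8763

At break-even, C = Y: 788.67 + 0.91Y = Y
0.09Y = 788.67, so Y = 788.67/0.09 = 8763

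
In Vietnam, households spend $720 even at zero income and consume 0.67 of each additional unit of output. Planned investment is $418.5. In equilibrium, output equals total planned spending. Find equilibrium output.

Y = 3450

Y = C + I = 720 + 0.67Y + 418.5
Y − 0.67Y = 1138.5
0.33Y = 1138.5, so Y = 1138.5/0.33 = 3450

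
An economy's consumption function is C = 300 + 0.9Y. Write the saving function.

S = -300 + 0.1Y

S = Y − C = Y − (300 + 0.9Y) = -300 + (1 − 0.9)Y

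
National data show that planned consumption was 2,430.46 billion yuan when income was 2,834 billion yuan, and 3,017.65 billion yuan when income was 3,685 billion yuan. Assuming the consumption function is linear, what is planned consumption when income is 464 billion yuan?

C = 795.16

MPC = (3017.65 − 2430.46)/(3685 − 2834) = 587.19/851 = 0.69
a = 2430.46 − 0.69(2834) = 2430.46 − 1955.46 = 475
C = 475 + 0.69(464) = 475 + 320.16 = 795.16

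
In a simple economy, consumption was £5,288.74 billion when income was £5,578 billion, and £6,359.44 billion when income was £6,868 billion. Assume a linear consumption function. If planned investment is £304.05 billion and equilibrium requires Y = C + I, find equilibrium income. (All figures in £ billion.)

Y = 5665

MPC = (6359.44 − 5288.74)/(6868 − 5578) = 1070.7/1290 = 0.83
a = 5288.74 − 0.83(5578) = 659
Equilibrium: Y = 659 + 0.83Y + 304.05
0.17Y = 963.05, so Y = 963.05/0.17 = 5665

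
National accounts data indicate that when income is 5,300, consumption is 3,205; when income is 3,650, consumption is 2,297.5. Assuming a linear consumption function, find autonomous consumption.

MPC = ΔC/ΔY = (3205 − 2297.5)/(5300 − 3650) = 907.5/1650 = 0.55
a = C − MPC·Y = 2297.5 − 0.55(3650) = 2297.5 − 2007.5 = 290

a = 290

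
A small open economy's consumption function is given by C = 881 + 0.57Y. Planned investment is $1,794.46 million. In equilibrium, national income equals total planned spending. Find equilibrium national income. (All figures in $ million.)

Y = 6222

Y = C + I = 881 + 0.57Y + 1794.46
Y − 0.57Y = 2675.46
0.43Y = 2675.46, so Y = 2675.46/0.43 = 6222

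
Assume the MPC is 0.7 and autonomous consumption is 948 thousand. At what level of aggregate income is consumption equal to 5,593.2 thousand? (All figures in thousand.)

Y = 6636

948 + 0.7Y = 5593.2
0.7Y = 4645.2, so Y = 4645.2/0.7 = 6636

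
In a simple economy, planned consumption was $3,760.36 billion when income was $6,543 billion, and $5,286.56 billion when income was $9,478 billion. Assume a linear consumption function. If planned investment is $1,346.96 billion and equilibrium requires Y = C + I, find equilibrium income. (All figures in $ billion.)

Y = 3552

MPC = (5286.56 − 3760.36)/(9478 − 6543) = 1526.2/2935 = 0.52
a = 3760.36 − 0.52(6543) = 358
Equilibrium: Y = 358 + 0.52Y + 1346.96
0.48Y = 1704.96, so Y = 1704.96/0.48 = 3552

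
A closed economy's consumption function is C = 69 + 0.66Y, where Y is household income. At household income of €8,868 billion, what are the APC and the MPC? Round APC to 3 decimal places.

APC = 0.668; MPC = 0.66

MPC = 0.66 (the slope of the consumption function)
C = 69 + 0.66(8868) = 5921.88, so APC = 5921.88/8868 = 0.668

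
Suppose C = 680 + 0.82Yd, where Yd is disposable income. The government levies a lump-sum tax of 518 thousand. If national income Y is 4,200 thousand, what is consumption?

Yd = Y − T = 4200 − 518 = 3682
C = 680 + 0.82(3682) = 680 + 3019.24 = 3699.24

C = 3699.24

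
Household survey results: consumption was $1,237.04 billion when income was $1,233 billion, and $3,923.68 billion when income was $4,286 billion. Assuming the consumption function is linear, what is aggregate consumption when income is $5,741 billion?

C = 5204.08

MPC = (3923.68 − 1237.04)/(4286 − 1233) = 2686.64/3053 = 0.88
a = 1237.04 − 0.88(1233) = 1237.04 − 1085.04 = 152
C = 152 + 0.88(5741) = 152 + 5052.08 = 5204.08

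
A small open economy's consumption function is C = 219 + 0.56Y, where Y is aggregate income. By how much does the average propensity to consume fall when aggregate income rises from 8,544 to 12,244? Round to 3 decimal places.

ΔAPC = 0.008

At Y = 8544: C = 219 + 0.56(8544) = 5003.64, APC = 5003.64/8544 = 0.5856
At Y = 12244: C = 7075.64, APC = 7075.64/12244 = 0.5779
Fall in APC = 0.5856 − 0.5779 = 0.0077 ≈ 0.008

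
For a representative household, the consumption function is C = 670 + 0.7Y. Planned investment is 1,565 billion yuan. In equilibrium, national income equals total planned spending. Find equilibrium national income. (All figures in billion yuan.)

Y = C + I = 670 + 0.7Y + 1565
Y − 0.7Y = 2235
0.3Y = 2235, so Y = 2235/0.3 = 7450

Y = 7450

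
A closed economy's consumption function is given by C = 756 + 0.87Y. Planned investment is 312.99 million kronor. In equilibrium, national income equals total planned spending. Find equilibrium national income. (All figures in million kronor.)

Y = 8223

Y = C + I = 756 + 0.87Y + 312.99
Y − 0.87Y = 1068.99
0.13Y = 1068.99, so Y = 1068.99/0.13 = 8223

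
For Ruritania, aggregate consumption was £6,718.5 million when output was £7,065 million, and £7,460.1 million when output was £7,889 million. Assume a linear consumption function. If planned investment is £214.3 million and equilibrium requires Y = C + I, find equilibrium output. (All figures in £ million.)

Y = 5743

MPC = (7460.1 − 6718.5)/(7889 − 7065) = 741.6/824 = 0.9
a = 6718.5 − 0.9(7065) = 360
Equilibrium: Y = 360 + 0.9Y + 214.3
0.1Y = 574.3, so Y = 574.3/0.1 = 5743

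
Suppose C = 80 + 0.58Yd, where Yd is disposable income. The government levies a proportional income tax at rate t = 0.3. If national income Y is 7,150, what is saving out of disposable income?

Yd = (1 − 0.3)(7150) = 0.7(7150) = 5005
C = 80 + 0.58(5005) = 80 + 2902.9 = 2982.9
S = Yd − C = 5005 − 2982.9 = 2022.1

S = 2022.1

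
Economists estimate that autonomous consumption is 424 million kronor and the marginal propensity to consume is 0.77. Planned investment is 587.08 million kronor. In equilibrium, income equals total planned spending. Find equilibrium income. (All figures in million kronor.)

Y = 4396

Y = C + I = 424 + 0.77Y + 587.08
Y − 0.77Y = 1011.08
0.23Y = 1011.08, so Y = 1011.08/0.23 = 4396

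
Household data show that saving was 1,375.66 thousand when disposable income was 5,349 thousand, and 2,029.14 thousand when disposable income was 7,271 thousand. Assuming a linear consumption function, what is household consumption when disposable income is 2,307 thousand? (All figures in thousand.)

MPS = ΔS/ΔY = (2029.14 − 1375.66)/(7271 − 5349) = 653.48/1922 = 0.34
MPC = 1 − MPS = 0.66
Autonomous saving = 1375.66 − 0.34(5349) = -443, so a = 443
C = 443 + 0.66(2307) = 443 + 1522.62 = 1965.62

C = 1965.62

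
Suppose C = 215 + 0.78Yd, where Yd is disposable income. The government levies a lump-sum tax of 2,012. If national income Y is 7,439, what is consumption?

C = 4448.06

Yd = Y − T = 7439 − 2012 = 5427
C = 215 + 0.78(5427) = 215 + 4233.06 = 4448.06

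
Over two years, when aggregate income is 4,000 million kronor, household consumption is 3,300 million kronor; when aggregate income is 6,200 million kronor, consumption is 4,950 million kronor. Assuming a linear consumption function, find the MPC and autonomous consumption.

MPC = ΔC/ΔY = (4950 − 3300)/(6200 − 4000) = 1650/2200 = 0.75
a = C − MPC·Y = 3300 − 0.75(4000) = 3300 − 3000 = 300

MPC = 0.75; a = 300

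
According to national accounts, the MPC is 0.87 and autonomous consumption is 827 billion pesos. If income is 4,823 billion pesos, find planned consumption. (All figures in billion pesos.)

C = 827 + 0.87(4823) = 827 + 4196.01 = 5023.01

C = 5023.01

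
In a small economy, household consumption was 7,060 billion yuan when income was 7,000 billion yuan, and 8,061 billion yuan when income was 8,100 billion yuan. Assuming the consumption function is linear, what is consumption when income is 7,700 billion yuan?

MPC = (8061 − 7060)/(8100 − 7000) = 1001/1100 = 0.91
a = 7060 − 0.91(7000) = 7060 − 6370 = 690
C = 690 + 0.91(7700) = 690 + 7007 = 7697

C = 7697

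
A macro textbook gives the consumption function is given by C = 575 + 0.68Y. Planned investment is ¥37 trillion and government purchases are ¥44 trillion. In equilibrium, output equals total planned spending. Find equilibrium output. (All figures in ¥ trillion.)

Y = 2050

Y = C + I + G = 575 + 0.68Y + 37 + 44
Y − 0.68Y = 656
0.32Y = 656, so Y = 656/0.32 = 2050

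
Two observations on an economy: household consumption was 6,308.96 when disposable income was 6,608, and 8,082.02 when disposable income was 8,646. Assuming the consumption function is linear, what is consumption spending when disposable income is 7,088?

C = 6726.56

MPC = (8082.02 − 6308.96)/(8646 − 6608) = 1773.06/2038 = 0.87
a = 6308.96 − 0.87(6608) = 6308.96 − 5748.96 = 560
C = 560 + 0.87(7088) = 560 + 6166.56 = 6726.56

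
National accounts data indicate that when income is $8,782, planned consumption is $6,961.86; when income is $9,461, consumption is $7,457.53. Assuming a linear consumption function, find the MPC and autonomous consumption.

MPC = 0.73; a = 551

MPC = ΔC/ΔY = (7457.53 − 6961.86)/(9461 − 8782) = 495.67/679 = 0.73
a = C − MPC·Y = 6961.86 − 0.73(8782) = 6961.86 − 6410.86 = 551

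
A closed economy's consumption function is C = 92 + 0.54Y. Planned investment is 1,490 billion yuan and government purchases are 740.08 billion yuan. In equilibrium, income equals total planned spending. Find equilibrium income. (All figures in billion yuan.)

Y = 5048

Y = C + I + G = 92 + 0.54Y + 1490 + 740.08
Y − 0.54Y = 2322.08
0.46Y = 2322.08, so Y = 2322.08/0.46 = 5048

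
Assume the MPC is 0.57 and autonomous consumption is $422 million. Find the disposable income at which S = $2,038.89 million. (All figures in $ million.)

S = Y − C = -422 + 0.43Y
-422 + 0.43Y = 2038.89, so 0.43Y = 2460.89 and Y = 5723

Y = 5723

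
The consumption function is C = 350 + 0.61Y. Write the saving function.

S = Y − C = Y − (350 + 0.61Y) = -350 + (1 − 0.61)Y

S = -350 + 0.39Y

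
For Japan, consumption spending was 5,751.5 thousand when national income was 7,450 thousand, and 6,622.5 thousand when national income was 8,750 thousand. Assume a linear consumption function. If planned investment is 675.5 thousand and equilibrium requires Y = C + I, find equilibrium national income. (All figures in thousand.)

Y = 4350

MPC = (6622.5 − 5751.5)/(8750 − 7450) = 871/1300 = 0.67
a = 5751.5 − 0.67(7450) = 760
Equilibrium: Y = 760 + 0.67Y + 675.5
0.33Y = 1435.5, so Y = 1435.5/0.33 = 4350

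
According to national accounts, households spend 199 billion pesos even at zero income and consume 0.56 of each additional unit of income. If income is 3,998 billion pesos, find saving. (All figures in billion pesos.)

C = 199 + 0.56(3998) = 199 + 2238.88 = 2437.88
S = Y − C = 3998 − 2437.88 = 1560.12

S = 1560.12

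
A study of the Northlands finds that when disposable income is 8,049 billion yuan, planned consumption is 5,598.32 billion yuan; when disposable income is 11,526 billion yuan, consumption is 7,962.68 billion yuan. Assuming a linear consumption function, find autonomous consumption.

MPC = ΔC/ΔY = (7962.68 − 5598.32)/(11526 − 8049) = 2364.36/3477 = 0.68
a = C − MPC·Y = 5598.32 − 0.68(8049) = 5598.32 − 5473.32 = 125

a = 125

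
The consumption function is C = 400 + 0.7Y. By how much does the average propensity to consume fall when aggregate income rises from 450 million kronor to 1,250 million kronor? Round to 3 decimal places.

At Y = 450: C = 400 + 0.7(450) = 715, APC = 715/450 = 1.5889
At Y = 1250: C = 1275, APC = 1275/1250 = 1.0200
Fall in APC = 1.5889 − 1.0200 = 0.5689 ≈ 0.569

ΔAPC = 0.569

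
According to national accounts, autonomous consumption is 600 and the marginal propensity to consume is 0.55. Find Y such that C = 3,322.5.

600 + 0.55Y = 3322.5
0.55Y = 2722.5, so Y = 2722.5/0.55 = 4950

Y = 4950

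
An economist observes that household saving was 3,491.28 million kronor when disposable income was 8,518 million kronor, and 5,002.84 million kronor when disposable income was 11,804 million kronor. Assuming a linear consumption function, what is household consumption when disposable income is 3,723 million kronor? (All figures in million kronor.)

MPS = ΔS/ΔY = (5002.84 − 3491.28)/(11804 − 8518) = 1511.56/3286 = 0.46
MPC = 1 − MPS = 0.54
Autonomous saving = 3491.28 − 0.46(8518) = -427, so a = 427
C = 427 + 0.54(3723) = 427 + 2010.42 = 2437.42

C = 2437.42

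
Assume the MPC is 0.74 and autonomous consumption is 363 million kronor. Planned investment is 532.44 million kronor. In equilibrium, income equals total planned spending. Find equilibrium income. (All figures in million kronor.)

Y = C + I = 363 + 0.74Y + 532.44
Y − 0.74Y = 895.44
0.26Y = 895.44, so Y = 895.44/0.26 = 3444

Y = 3444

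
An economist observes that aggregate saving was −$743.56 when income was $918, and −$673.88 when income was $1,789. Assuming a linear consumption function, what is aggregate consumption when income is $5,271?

C = 5666.32

MPS = ΔS/ΔY = (-673.88 − (-743.56))/(1789 − 918) = 69.68/871 = 0.08
MPC = 1 − MPS = 0.92
Autonomous saving = -743.56 − 0.08(918) = -817, so a = 817
C = 817 + 0.92(5271) = 817 + 4849.32 = 5666.32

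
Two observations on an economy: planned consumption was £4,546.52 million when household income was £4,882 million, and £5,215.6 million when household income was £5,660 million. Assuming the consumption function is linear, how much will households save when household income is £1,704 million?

MPC = (5215.6 − 4546.52)/(5660 − 4882) = 669.08/778 = 0.86
a = 4546.52 − 0.86(4882) = 4546.52 − 4198.52 = 348
C = 348 + 0.86(1704) = 1813.44
S = 1704 − 1813.44 = -109.44

S = -109.44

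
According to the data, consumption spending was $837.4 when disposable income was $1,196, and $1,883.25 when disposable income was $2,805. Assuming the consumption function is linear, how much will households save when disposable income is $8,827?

MPC = (1883.25 − 837.4)/(2805 − 1196) = 1045.85/1609 = 0.65
a = 837.4 − 0.65(1196) = 837.4 − 777.4 = 60
C = 60 + 0.65(8827) = 5797.55
S = 8827 − 5797.55 = 3029.45

S = 3029.45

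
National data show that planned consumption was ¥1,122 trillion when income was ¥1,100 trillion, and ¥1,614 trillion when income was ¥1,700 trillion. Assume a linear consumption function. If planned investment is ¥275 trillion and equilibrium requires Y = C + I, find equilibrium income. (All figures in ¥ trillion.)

Y = 2750

MPC = (1614 − 1122)/(1700 − 1100) = 492/600 = 0.82
a = 1122 − 0.82(1100) = 220
Equilibrium: Y = 220 + 0.82Y + 275
0.18Y = 495, so Y = 495/0.18 = 2750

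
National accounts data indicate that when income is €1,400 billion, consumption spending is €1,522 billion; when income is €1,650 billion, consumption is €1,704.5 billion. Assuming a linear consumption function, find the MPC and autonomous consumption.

MPC = ΔC/ΔY = (1704.5 − 1522)/(1650 − 1400) = 182.5/250 = 0.73
a = C − MPC·Y = 1522 − 0.73(1400) = 1522 − 1022 = 500

MPC = 0.73; a = 500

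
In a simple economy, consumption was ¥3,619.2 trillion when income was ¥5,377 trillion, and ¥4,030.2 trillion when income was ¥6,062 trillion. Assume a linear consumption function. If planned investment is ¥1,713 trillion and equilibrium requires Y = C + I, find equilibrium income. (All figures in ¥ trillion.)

MPC = (4030.2 − 3619.2)/(6062 − 5377) = 411/685 = 0.6
a = 3619.2 − 0.6(5377) = 393
Equilibrium: Y = 393 + 0.6Y + 1713
0.4Y = 2106, so Y = 2106/0.4 = 5265

Y = 5265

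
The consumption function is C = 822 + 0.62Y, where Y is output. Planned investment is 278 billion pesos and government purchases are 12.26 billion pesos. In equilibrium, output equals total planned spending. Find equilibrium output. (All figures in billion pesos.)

Y = 2927

Y = C + I + G = 822 + 0.62Y + 278 + 12.26
Y − 0.62Y = 1112.26
0.38Y = 1112.26, so Y = 1112.26/0.38 = 2927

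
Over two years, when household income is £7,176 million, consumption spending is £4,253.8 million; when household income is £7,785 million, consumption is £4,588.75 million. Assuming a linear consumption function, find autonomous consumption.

a = 307

MPC = ΔC/ΔY = (4588.75 − 4253.8)/(7785 − 7176) = 334.95/609 = 0.55
a = C − MPC·Y = 4253.8 − 0.55(7176) = 4253.8 − 3946.8 = 307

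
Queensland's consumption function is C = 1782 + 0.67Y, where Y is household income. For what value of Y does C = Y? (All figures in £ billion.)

Y = 5400

At break-even, C = Y: 1782 + 0.67Y = Y
0.33Y = 1782, so Y = 1782/0.33 = 5400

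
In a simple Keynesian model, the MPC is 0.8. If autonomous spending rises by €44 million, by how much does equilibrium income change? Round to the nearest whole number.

The multiplier is 1/(1 − MPC) = 1/0.2.
ΔY = 44/0.2 = 220.00 ≈ 220

ΔY ≈ 220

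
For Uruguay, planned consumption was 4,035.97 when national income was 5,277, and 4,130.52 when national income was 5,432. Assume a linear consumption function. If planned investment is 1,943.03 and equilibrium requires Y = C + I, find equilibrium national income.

MPC = (4130.52 − 4035.97)/(5432 − 5277) = 94.55/155 = 0.61
a = 4035.97 − 0.61(5277) = 817
Equilibrium: Y = 817 + 0.61Y + 1943.03
0.39Y = 2760.03, so Y = 2760.03/0.39 = 7077

Y = 7077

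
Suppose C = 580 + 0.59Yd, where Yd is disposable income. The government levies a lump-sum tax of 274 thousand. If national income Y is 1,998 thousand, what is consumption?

Yd = Y − T = 1998 − 274 = 1724
C = 580 + 0.59(1724) = 580 + 1017.16 = 1597.16

C = 1597.16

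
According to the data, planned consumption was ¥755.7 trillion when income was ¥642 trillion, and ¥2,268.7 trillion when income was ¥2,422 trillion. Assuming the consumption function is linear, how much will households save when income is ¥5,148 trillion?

S = 562.2

MPC = (2268.7 − 755.7)/(2422 − 642) = 1513/1780 = 0.85
a = 755.7 − 0.85(642) = 755.7 − 545.7 = 210
C = 210 + 0.85(5148) = 4585.8
S = 5148 − 4585.8 = 562.2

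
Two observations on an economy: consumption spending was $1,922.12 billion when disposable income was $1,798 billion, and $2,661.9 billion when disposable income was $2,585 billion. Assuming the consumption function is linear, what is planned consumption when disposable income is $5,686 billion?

MPC = (2661.9 − 1922.12)/(2585 − 1798) = 739.78/787 = 0.94
a = 1922.12 − 0.94(1798) = 1922.12 − 1690.12 = 232
C = 232 + 0.94(5686) = 232 + 5344.84 = 5576.84

C = 5576.84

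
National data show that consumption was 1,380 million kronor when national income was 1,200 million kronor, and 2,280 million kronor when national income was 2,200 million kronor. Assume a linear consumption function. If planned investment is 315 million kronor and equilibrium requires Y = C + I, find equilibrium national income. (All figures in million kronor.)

MPC = (2280 − 1380)/(2200 − 1200) = 900/1000 = 0.9
a = 1380 − 0.9(1200) = 300
Equilibrium: Y = 300 + 0.9Y + 315
0.1Y = 615, so Y = 615/0.1 = 6150

Y = 6150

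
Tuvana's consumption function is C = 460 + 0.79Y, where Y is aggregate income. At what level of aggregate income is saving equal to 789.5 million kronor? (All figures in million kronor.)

S = Y − C = -460 + 0.21Y
-460 + 0.21Y = 789.5, so 0.21Y = 1249.5 and Y = 5950

Y = 5950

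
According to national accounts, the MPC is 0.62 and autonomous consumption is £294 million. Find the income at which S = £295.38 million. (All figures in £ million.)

Y = 1551

S = Y − C = -294 + 0.38Y
-294 + 0.38Y = 295.38, so 0.38Y = 589.38 and Y = 1551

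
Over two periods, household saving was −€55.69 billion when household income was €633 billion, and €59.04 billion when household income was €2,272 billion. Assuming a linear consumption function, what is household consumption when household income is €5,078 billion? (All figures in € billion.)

C = 4822.54

MPS = ΔS/ΔY = (59.04 − (-55.69))/(2272 − 633) = 114.73/1639 = 0.07
MPC = 1 − MPS = 0.93
Autonomous saving = -55.69 − 0.07(633) = -100, so a = 100
C = 100 + 0.93(5078) = 100 + 4722.54 = 4822.54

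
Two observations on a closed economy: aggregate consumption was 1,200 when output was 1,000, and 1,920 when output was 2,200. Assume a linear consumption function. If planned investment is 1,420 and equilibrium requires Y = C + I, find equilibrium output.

Y = 5050

MPC = (1920 − 1200)/(2200 − 1000) = 720/1200 = 0.6
a = 1200 − 0.6(1000) = 600
Equilibrium: Y = 600 + 0.6Y + 1420
0.4Y = 2020, so Y = 2020/0.4 = 5050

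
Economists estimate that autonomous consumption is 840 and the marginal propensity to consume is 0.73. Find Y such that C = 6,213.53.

Y = 7361

840 + 0.73Y = 6213.53
0.73Y = 5373.53, so Y = 5373.53/0.73 = 7361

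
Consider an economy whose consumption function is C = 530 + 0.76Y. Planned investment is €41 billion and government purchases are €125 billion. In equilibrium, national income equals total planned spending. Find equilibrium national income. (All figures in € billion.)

Y = C + I + G = 530 + 0.76Y + 41 + 125
Y − 0.76Y = 696
0.24Y = 696, so Y = 696/0.24 = 2900

Y = 2900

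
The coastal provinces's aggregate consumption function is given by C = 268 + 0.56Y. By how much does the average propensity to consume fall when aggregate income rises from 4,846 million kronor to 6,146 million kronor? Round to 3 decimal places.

ΔAPC = 0.012

At Y = 4846: C = 268 + 0.56(4846) = 2981.76, APC = 2981.76/4846 = 0.6153
At Y = 6146: C = 3709.76, APC = 3709.76/6146 = 0.6036
Fall in APC = 0.6153 − 0.6036 = 0.0117 ≈ 0.012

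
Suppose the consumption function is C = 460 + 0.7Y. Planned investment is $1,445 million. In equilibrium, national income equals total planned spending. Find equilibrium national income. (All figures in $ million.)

Y = C + I = 460 + 0.7Y + 1445
Y − 0.7Y = 1905
0.3Y = 1905, so Y = 1905/0.3 = 6350

Y = 6350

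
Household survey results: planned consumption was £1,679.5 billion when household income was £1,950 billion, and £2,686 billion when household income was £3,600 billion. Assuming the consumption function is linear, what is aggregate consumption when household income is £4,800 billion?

MPC = (2686 − 1679.5)/(3600 − 1950) = 1006.5/1650 = 0.61
a = 1679.5 − 0.61(1950) = 1679.5 − 1189.5 = 490
C = 490 + 0.61(4800) = 490 + 2928 = 3418

C = 3418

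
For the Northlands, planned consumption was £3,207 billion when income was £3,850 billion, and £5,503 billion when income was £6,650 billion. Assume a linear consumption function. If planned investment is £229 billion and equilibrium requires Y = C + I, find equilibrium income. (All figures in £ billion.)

Y = 1550

MPC = (5503 − 3207)/(6650 − 3850) = 2296/2800 = 0.82
a = 3207 − 0.82(3850) = 50
Equilibrium: Y = 50 + 0.82Y + 229
0.18Y = 279, so Y = 279/0.18 = 1550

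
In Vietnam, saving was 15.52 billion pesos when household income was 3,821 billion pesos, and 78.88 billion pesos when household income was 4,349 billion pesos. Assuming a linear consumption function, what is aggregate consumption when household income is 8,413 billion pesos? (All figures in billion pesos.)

C = 7846.44

MPS = ΔS/ΔY = (78.88 − 15.52)/(4349 − 3821) = 63.36/528 = 0.12
MPC = 1 − MPS = 0.88
Autonomous saving = 15.52 − 0.12(3821) = -443, so a = 443
C = 443 + 0.88(8413) = 443 + 7403.44 = 7846.44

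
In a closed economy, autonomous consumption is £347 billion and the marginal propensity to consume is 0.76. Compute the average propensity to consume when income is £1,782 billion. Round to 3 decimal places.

APC = 0.955

C = 347 + 0.76(1782) = 1701.32
APC = C/Y = 1701.32/1782 = 0.955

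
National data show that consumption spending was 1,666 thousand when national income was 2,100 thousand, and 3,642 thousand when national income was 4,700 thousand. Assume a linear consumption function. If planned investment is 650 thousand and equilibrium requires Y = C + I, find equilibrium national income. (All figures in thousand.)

MPC = (3642 − 1666)/(4700 − 2100) = 1976/2600 = 0.76
a = 1666 − 0.76(2100) = 70
Equilibrium: Y = 70 + 0.76Y + 650
0.24Y = 720, so Y = 720/0.24 = 3000

Y = 3000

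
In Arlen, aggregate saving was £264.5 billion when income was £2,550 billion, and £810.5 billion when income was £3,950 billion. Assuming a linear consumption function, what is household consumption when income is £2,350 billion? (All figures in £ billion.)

MPS = ΔS/ΔY = (810.5 − 264.5)/(3950 − 2550) = 546/1400 = 0.39
MPC = 1 − MPS = 0.61
Autonomous saving = 264.5 − 0.39(2550) = -730, so a = 730
C = 730 + 0.61(2350) = 730 + 1433.5 = 2163.5

C = 2163.5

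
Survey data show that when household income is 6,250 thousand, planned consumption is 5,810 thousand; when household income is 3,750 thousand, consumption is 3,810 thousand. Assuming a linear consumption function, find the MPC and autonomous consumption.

MPC = 0.8; a = 810

MPC = ΔC/ΔY = (5810 − 3810)/(6250 − 3750) = 2000/2500 = 0.8
a = C − MPC·Y = 3810 − 0.8(3750) = 3810 − 3000 = 810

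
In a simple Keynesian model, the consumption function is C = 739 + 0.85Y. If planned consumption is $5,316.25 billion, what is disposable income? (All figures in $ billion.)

739 + 0.85Y = 5316.25
0.85Y = 4577.25, so Y = 4577.25/0.85 = 5385

Y = 5385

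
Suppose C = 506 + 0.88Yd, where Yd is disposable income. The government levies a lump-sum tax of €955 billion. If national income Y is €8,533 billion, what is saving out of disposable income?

Yd = Y − T = 8533 − 955 = 7578
C = 506 + 0.88(7578) = 506 + 6668.64 = 7174.64
S = Yd − C = 7578 − 7174.64 = 403.36

S = 403.36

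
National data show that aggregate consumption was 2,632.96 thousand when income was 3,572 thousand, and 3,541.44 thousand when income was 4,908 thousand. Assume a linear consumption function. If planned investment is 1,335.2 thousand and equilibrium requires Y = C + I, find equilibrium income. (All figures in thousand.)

MPC = (3541.44 − 2632.96)/(4908 − 3572) = 908.48/1336 = 0.68
a = 2632.96 − 0.68(3572) = 204
Equilibrium: Y = 204 + 0.68Y + 1335.2
0.32Y = 1539.2, so Y = 1539.2/0.32 = 4810

Y = 4810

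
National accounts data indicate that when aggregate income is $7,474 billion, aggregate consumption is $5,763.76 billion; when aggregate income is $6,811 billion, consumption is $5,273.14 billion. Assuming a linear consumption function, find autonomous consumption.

MPC = ΔC/ΔY = (5763.76 − 5273.14)/(7474 − 6811) = 490.62/663 = 0.74
a = C − MPC·Y = 5273.14 − 0.74(6811) = 5273.14 − 5040.14 = 233

a = 233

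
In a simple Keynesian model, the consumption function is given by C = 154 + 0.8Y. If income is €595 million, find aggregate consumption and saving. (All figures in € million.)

C = 154 + 0.8(595) = 154 + 476 = 630
S = Y − C = 595 − 630 = -35

C = 630; S = -35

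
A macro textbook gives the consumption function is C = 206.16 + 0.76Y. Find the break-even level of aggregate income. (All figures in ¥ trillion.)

At break-even, C = Y: 206.16 + 0.76Y = Y
0.24Y = 206.16, so Y = 206.16/0.24 = 859

Y = 859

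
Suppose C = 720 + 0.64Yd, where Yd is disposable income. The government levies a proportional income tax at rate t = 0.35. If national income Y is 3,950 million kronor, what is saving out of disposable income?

S = 204.3

Yd = (1 − 0.35)(3950) = 0.65(3950) = 2567.5
C = 720 + 0.64(2567.5) = 720 + 1643.2 = 2363.2
S = Yd − C = 2567.5 − 2363.2 = 204.3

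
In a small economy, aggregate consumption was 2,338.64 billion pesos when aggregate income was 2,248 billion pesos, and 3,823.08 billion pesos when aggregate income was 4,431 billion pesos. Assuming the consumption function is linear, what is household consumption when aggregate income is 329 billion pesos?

MPC = (3823.08 − 2338.64)/(4431 − 2248) = 1484.44/2183 = 0.68
a = 2338.64 − 0.68(2248) = 2338.64 − 1528.64 = 810
C = 810 + 0.68(329) = 810 + 223.72 = 1033.72

C = 1033.72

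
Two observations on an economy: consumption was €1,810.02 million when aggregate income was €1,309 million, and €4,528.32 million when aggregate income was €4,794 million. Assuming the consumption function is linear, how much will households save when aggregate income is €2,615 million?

S = -213.7

MPC = (4528.32 − 1810.02)/(4794 − 1309) = 2718.3/3485 = 0.78
a = 1810.02 − 0.78(1309) = 1810.02 − 1021.02 = 789
C = 789 + 0.78(2615) = 2828.7
S = 2615 − 2828.7 = -213.7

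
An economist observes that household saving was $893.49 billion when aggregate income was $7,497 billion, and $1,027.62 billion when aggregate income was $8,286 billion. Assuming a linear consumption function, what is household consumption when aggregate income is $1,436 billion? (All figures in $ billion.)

MPS = ΔS/ΔY = (1027.62 − 893.49)/(8286 − 7497) = 134.13/789 = 0.17
MPC = 1 − MPS = 0.83
Autonomous saving = 893.49 − 0.17(7497) = -381, so a = 381
C = 381 + 0.83(1436) = 381 + 1191.88 = 1572.88

C = 1572.88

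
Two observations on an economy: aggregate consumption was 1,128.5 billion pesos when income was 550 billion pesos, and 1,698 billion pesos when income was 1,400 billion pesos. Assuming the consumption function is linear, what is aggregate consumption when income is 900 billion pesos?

MPC = (1698 − 1128.5)/(1400 − 550) = 569.5/850 = 0.67
a = 1128.5 − 0.67(550) = 1128.5 − 368.5 = 760
C = 760 + 0.67(900) = 760 + 603 = 1363

C = 1363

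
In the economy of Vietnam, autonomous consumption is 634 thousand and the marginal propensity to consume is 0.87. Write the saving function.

S = -634 + 0.13Y

S = Y − C = Y − (634 + 0.87Y) = -634 + (1 − 0.87)Y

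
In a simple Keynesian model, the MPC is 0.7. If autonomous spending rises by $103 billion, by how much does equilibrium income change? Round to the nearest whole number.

The multiplier is 1/(1 − MPC) = 1/0.3.
ΔY = 103/0.3 = 343.33 ≈ 343

ΔY ≈ 343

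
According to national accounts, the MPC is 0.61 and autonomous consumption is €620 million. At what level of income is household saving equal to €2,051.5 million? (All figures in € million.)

S = Y − C = -620 + 0.39Y
-620 + 0.39Y = 2051.5, so 0.39Y = 2671.5 and Y = 6850

Y = 6850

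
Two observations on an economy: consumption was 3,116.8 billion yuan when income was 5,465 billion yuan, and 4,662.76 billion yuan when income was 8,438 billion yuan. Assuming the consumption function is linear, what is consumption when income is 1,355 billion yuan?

MPC = (4662.76 − 3116.8)/(8438 − 5465) = 1545.96/2973 = 0.52
a = 3116.8 − 0.52(5465) = 3116.8 − 2841.8 = 275
C = 275 + 0.52(1355) = 275 + 704.6 = 979.6

C = 979.6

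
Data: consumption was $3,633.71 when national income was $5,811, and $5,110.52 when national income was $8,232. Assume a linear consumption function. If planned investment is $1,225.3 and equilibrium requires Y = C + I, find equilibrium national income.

Y = 3370

MPC = (5110.52 − 3633.71)/(8232 − 5811) = 1476.81/2421 = 0.61
a = 3633.71 − 0.61(5811) = 89
Equilibrium: Y = 89 + 0.61Y + 1225.3
0.39Y = 1314.3, so Y = 1314.3/0.39 = 3370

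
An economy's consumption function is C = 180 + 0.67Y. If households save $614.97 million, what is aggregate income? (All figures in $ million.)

Y = 2409

S = Y − C = -180 + 0.33Y
-180 + 0.33Y = 614.97, so 0.33Y = 794.97 and Y = 2409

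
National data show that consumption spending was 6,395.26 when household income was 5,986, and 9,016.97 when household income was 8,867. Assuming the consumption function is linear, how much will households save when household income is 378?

MPC = (9016.97 − 6395.26)/(8867 − 5986) = 2621.71/2881 = 0.91
a = 6395.26 − 0.91(5986) = 6395.26 − 5447.26 = 948
C = 948 + 0.91(378) = 1291.98
S = 378 − 1291.98 = -913.98

S = -913.98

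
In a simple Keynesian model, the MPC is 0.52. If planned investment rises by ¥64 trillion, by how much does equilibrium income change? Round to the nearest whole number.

The multiplier is 1/(1 − MPC) = 1/0.48.
ΔY = 64/0.48 = 133.33 ≈ 133

ΔY ≈ 133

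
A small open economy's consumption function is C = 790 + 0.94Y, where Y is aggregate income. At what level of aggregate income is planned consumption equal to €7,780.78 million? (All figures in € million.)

Y = 7437

790 + 0.94Y = 7780.78
0.94Y = 6990.78, so Y = 6990.78/0.94 = 7437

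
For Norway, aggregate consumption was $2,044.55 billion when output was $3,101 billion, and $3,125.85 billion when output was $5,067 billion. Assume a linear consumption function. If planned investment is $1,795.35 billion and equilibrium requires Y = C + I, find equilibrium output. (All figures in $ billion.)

MPC = (3125.85 − 2044.55)/(5067 − 3101) = 1081.3/1966 = 0.55
a = 2044.55 − 0.55(3101) = 339
Equilibrium: Y = 339 + 0.55Y + 1795.35
0.45Y = 2134.35, so Y = 2134.35/0.45 = 4743

Y = 4743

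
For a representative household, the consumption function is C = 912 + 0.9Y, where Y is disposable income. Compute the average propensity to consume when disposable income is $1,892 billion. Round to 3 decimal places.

APC = 1.382

C = 912 + 0.9(1892) = 2614.8
APC = C/Y = 2614.8/1892 = 1.382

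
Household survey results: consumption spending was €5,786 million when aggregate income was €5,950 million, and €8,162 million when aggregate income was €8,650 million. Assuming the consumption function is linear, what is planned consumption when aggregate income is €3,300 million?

C = 3454

MPC = (8162 − 5786)/(8650 − 5950) = 2376/2700 = 0.88
a = 5786 − 0.88(5950) = 5786 − 5236 = 550
C = 550 + 0.88(3300) = 550 + 2904 = 3454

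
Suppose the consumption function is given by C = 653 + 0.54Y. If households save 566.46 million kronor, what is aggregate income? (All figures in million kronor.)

Y = 2651

S = Y − C = -653 + 0.46Y
-653 + 0.46Y = 566.46, so 0.46Y = 1219.46 and Y = 2651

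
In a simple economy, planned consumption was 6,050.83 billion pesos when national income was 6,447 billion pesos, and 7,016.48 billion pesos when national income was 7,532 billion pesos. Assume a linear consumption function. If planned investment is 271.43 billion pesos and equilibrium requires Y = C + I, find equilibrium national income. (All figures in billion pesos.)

MPC = (7016.48 − 6050.83)/(7532 − 6447) = 965.65/1085 = 0.89
a = 6050.83 − 0.89(6447) = 313
Equilibrium: Y = 313 + 0.89Y + 271.43
0.11Y = 584.43, so Y = 584.43/0.11 = 5313

Y = 5313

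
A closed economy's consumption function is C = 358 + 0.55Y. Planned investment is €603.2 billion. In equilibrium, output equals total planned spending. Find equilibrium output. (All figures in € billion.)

Y = C + I = 358 + 0.55Y + 603.2
Y − 0.55Y = 961.2
0.45Y = 961.2, so Y = 961.2/0.45 = 2136

Y = 2136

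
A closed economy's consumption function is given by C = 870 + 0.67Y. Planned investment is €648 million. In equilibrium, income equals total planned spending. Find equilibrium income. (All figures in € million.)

Y = 4600

Y = C + I = 870 + 0.67Y + 648
Y − 0.67Y = 1518
0.33Y = 1518, so Y = 1518/0.33 = 4600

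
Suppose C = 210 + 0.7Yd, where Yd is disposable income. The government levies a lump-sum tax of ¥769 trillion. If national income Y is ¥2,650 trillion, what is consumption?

C = 1526.7

Yd = Y − T = 2650 − 769 = 1881
C = 210 + 0.7(1881) = 210 + 1316.7 = 1526.7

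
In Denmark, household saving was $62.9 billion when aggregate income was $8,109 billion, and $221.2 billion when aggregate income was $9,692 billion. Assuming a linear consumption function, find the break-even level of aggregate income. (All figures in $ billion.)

Y = 7480

MPS = ΔS/ΔY = (221.2 − 62.9)/(9692 − 8109) = 158.3/1583 = 0.1
MPC = 1 − MPS = 0.9
From S(8109) = 62.9: −a + 0.1(8109) = 62.9, so a = 810.9 − 62.9 = 748
Break-even (S = 0): Y = a/MPS = 748/0.1 = 7480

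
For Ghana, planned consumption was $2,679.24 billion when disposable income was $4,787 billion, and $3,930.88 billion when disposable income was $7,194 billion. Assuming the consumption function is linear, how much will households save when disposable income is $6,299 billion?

S = 2833.52

MPC = (3930.88 − 2679.24)/(7194 − 4787) = 1251.64/2407 = 0.52
a = 2679.24 − 0.52(4787) = 2679.24 − 2489.24 = 190
C = 190 + 0.52(6299) = 3465.48
S = 6299 − 3465.48 = 2833.52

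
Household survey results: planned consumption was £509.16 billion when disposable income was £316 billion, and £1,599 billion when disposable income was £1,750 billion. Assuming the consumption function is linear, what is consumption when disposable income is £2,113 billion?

MPC = (1599 − 509.16)/(1750 − 316) = 1089.84/1434 = 0.76
a = 509.16 − 0.76(316) = 509.16 − 240.16 = 269
C = 269 + 0.76(2113) = 269 + 1605.88 = 1874.88

C = 1874.88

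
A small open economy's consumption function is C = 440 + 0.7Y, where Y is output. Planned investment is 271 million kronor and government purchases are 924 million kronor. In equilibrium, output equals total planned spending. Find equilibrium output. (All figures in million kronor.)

Y = C + I + G = 440 + 0.7Y + 271 + 924
Y − 0.7Y = 1635
0.3Y = 1635, so Y = 1635/0.3 = 5450

Y = 5450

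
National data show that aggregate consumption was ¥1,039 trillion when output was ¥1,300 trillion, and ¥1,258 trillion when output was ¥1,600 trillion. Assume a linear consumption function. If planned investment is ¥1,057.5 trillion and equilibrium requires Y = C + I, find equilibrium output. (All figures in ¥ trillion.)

Y = 4250

MPC = (1258 − 1039)/(1600 − 1300) = 219/300 = 0.73
a = 1039 − 0.73(1300) = 90
Equilibrium: Y = 90 + 0.73Y + 1057.5
0.27Y = 1147.5, so Y = 1147.5/0.27 = 4250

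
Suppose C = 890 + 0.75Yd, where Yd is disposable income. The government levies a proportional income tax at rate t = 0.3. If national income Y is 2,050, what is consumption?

Yd = (1 − 0.3)(2050) = 0.7(2050) = 1435
C = 890 + 0.75(1435) = 890 + 1076.25 = 1966.25

C = 1966.25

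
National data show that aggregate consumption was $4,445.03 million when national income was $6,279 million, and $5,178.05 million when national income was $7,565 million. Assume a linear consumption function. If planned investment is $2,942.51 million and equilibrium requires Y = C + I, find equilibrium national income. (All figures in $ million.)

Y = 8857

MPC = (5178.05 − 4445.03)/(7565 − 6279) = 733.02/1286 = 0.57
a = 4445.03 − 0.57(6279) = 866
Equilibrium: Y = 866 + 0.57Y + 2942.51
0.43Y = 3808.51, so Y = 3808.51/0.43 = 8857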